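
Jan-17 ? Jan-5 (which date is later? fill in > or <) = >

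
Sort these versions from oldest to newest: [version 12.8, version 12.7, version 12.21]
[version 12.7, version 12.8, version 12.21]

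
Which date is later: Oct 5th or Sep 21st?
Oct 5th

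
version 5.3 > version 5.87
False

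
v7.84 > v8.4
False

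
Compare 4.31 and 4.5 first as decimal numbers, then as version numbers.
As decimals: 4.31 < 4.5. As versions: v4.31 > v4.5 (minor version 31 > 5).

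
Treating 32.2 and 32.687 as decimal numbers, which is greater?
32.687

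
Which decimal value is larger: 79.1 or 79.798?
79.798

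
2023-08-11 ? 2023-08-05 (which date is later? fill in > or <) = >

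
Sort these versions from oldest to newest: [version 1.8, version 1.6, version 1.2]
[version 1.2, version 1.6, version 1.8]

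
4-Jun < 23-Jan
False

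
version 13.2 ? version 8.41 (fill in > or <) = >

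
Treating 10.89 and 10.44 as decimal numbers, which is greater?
10.89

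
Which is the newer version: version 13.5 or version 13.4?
version 13.5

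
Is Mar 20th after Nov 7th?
No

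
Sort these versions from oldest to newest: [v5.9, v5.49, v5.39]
[v5.9, v5.39, v5.49]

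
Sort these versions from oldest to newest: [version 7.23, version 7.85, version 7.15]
[version 7.15, version 7.23, version 7.85]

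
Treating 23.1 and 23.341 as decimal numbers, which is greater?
23.341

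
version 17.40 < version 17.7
False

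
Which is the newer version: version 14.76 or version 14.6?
version 14.76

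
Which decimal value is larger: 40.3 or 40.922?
40.922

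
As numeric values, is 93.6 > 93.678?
False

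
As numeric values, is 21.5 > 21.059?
True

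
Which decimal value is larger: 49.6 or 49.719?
49.719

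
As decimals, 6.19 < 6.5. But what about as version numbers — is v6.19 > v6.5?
True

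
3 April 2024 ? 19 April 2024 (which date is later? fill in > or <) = <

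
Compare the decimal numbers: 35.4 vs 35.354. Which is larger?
35.4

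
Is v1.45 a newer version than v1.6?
Yes. Version numbers are compared segment by segment as integers, not as decimals: minor version 45 > 6, so v1.45 > v1.6 (even though the decimal 1.45 < 1.6).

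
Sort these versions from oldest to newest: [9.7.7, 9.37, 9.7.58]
[9.7.7, 9.7.58, 9.37]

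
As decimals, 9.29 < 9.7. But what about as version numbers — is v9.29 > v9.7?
True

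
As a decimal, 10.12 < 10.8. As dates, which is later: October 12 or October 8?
October 12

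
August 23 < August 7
False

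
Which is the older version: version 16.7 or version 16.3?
version 16.3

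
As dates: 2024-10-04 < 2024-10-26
True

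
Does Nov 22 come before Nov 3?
No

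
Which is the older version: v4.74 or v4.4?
v4.4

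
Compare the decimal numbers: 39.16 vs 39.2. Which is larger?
39.2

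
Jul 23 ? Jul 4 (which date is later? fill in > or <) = >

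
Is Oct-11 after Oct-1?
Yes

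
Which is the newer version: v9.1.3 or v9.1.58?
v9.1.58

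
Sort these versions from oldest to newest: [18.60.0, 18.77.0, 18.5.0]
[18.5.0, 18.60.0, 18.77.0]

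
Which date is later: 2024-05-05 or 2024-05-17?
2024-05-17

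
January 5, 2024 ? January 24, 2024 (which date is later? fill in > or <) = <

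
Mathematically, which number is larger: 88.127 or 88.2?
88.2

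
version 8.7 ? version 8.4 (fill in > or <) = >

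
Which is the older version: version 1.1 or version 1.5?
version 1.1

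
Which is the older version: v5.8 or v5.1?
v5.1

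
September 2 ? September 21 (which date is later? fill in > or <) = <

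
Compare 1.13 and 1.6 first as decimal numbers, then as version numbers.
As decimals: 1.13 < 1.6. As versions: v1.13 > v1.6 (minor version 13 > 6).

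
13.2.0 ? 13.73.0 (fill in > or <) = <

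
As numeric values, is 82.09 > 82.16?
False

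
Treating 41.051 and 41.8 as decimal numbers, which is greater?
41.8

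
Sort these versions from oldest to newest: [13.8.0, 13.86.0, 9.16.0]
[9.16.0, 13.8.0, 13.86.0]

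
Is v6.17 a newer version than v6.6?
Yes. Version numbers are compared segment by segment as integers, not as decimals: minor version 17 > 6, so v6.17 > v6.6 (even though the decimal 6.17 < 6.6).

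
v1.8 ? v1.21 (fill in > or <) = <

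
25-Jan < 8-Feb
True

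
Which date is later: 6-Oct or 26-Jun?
6-Oct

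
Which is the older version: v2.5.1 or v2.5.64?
v2.5.1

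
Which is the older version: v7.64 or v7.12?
v7.12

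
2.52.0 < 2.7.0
False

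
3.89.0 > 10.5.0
False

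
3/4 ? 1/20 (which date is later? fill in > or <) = >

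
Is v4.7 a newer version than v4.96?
No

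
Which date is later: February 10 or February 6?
February 10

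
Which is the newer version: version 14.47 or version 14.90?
version 14.90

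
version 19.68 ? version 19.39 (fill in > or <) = >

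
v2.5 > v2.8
False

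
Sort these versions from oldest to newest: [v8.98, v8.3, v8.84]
[v8.3, v8.84, v8.98]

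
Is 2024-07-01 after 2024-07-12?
No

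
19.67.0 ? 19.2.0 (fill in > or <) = >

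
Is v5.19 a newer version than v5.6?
Yes. Version numbers are compared segment by segment as integers, not as decimals: minor version 19 > 6, so v5.19 > v5.6 (even though the decimal 5.19 < 5.6).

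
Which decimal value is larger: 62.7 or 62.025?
62.7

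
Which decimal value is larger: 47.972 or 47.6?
47.972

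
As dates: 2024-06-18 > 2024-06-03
True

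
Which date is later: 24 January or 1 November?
1 November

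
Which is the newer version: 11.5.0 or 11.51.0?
11.51.0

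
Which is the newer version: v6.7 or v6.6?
v6.7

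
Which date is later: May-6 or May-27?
May-27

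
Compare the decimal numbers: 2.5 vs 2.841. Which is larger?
2.841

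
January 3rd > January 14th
False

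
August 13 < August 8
False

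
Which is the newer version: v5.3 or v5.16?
v5.16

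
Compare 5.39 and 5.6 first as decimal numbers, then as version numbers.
As decimals: 5.39 < 5.6. As versions: v5.39 > v5.6 (minor version 39 > 6).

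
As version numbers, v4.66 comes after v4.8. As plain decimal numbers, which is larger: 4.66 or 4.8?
4.8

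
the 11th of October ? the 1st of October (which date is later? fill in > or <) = >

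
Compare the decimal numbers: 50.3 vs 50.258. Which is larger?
50.3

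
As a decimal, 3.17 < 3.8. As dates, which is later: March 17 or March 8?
March 17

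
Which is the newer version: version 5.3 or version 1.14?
version 5.3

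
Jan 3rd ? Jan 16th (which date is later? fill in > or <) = <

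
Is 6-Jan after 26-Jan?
No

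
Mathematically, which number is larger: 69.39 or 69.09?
69.39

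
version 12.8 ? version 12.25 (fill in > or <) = <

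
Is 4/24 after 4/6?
Yes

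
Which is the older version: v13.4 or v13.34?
v13.4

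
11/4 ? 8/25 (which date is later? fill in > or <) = >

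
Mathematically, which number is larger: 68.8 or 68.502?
68.8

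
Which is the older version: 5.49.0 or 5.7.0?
5.7.0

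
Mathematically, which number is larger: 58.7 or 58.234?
58.7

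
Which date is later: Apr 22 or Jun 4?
Jun 4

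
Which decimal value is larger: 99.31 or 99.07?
99.31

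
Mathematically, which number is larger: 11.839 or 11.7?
11.839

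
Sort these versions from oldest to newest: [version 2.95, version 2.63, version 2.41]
[version 2.41, version 2.63, version 2.95]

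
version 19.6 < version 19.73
True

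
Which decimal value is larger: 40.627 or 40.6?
40.627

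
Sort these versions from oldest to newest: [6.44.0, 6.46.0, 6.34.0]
[6.34.0, 6.44.0, 6.46.0]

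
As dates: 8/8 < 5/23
False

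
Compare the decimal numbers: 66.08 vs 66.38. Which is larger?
66.38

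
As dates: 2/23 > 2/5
True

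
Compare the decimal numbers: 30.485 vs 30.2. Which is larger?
30.485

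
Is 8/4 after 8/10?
No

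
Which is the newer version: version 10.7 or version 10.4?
version 10.7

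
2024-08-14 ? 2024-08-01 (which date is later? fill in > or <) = >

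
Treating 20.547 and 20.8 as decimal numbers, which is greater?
20.8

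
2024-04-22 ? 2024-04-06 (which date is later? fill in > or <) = >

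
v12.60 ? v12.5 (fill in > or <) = >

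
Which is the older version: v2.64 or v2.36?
v2.36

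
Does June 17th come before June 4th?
No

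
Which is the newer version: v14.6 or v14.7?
v14.7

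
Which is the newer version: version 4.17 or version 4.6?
version 4.17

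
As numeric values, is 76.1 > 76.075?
True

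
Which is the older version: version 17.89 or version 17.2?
version 17.2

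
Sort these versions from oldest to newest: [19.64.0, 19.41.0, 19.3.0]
[19.3.0, 19.41.0, 19.64.0]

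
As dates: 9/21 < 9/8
False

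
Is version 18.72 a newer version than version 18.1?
Yes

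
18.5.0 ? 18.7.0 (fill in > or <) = <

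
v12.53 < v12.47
False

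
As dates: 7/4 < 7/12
True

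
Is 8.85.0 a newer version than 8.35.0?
Yes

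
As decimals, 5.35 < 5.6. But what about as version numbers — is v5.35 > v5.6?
True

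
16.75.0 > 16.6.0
True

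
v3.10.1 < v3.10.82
True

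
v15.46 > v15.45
True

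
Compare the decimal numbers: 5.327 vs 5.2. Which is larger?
5.327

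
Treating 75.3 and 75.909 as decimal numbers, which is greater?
75.909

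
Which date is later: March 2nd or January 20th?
March 2nd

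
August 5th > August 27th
False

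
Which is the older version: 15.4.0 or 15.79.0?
15.4.0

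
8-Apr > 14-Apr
False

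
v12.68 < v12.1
False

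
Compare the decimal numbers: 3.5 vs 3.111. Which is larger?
3.5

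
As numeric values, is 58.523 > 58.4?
True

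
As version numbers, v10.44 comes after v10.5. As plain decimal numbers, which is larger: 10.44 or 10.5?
10.5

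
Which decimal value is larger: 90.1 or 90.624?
90.624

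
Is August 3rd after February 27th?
Yes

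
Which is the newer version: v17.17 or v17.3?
v17.17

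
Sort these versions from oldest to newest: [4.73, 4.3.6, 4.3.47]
[4.3.6, 4.3.47, 4.73]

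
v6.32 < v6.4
False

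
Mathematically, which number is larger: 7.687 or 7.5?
7.687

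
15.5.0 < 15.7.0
True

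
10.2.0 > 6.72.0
True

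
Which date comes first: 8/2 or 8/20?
8/2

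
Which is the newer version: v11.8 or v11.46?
v11.46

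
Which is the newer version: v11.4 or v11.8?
v11.8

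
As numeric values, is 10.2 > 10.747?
False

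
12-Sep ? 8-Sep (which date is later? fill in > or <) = >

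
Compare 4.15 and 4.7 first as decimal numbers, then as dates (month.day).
As decimals: 4.15 < 4.7. As dates: 4/15 is later than 4/7 (day 15 > day 7).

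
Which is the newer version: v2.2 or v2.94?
v2.94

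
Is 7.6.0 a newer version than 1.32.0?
Yes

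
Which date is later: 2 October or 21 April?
2 October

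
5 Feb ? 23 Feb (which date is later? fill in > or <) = <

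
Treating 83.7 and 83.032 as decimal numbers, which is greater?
83.7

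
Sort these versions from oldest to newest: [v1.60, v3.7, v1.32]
[v1.32, v1.60, v3.7]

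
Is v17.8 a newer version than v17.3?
Yes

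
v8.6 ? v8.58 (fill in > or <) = <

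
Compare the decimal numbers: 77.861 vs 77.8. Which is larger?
77.861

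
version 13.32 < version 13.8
False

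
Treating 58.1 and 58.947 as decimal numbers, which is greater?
58.947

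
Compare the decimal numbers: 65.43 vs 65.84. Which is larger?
65.84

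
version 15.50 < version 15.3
False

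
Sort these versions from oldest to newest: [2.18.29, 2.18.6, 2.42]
[2.18.6, 2.18.29, 2.42]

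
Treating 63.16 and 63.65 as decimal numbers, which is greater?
63.65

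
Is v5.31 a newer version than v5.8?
Yes. Version numbers are compared segment by segment as integers, not as decimals: minor version 31 > 8, so v5.31 > v5.8 (even though the decimal 5.31 < 5.8).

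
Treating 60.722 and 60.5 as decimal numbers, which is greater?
60.722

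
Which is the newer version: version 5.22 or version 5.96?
version 5.96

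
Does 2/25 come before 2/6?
No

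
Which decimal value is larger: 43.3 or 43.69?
43.69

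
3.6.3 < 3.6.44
True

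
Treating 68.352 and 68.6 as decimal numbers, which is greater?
68.6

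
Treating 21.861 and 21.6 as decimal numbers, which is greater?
21.861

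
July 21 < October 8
True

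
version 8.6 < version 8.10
True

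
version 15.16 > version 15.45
False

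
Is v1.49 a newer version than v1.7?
Yes. Version numbers are compared segment by segment as integers, not as decimals: minor version 49 > 7, so v1.49 > v1.7 (even though the decimal 1.49 < 1.7).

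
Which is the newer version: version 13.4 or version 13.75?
version 13.75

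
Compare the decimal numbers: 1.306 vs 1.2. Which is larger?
1.306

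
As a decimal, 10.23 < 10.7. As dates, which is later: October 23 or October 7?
October 23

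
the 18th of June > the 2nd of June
True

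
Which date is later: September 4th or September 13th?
September 13th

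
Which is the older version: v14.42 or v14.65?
v14.42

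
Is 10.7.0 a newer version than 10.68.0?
No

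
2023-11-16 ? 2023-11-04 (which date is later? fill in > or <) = >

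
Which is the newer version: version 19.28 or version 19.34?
version 19.34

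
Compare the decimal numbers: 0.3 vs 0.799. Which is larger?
0.799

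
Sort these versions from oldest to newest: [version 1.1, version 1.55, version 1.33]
[version 1.1, version 1.33, version 1.55]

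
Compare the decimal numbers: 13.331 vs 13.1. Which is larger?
13.331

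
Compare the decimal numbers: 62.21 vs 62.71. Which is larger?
62.71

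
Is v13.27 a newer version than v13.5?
Yes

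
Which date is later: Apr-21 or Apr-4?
Apr-21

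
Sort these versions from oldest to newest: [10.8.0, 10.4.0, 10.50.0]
[10.4.0, 10.8.0, 10.50.0]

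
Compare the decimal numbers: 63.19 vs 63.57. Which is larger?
63.57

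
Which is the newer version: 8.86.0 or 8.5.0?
8.86.0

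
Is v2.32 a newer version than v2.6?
Yes. Version numbers are compared segment by segment as integers, not as decimals: minor version 32 > 6, so v2.32 > v2.6 (even though the decimal 2.32 < 2.6).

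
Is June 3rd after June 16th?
No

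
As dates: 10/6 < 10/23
True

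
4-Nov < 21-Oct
False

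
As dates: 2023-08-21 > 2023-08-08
True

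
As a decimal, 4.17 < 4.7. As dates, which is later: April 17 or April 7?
April 17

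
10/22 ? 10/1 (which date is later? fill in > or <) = >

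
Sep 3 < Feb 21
False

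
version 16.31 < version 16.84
True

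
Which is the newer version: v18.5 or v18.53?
v18.53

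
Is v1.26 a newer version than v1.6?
Yes. Version numbers are compared segment by segment as integers, not as decimals: minor version 26 > 6, so v1.26 > v1.6 (even though the decimal 1.26 < 1.6).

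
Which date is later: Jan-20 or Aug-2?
Aug-2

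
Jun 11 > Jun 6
True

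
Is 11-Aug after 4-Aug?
Yes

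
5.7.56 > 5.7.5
True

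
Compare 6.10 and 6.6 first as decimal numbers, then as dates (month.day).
As decimals: 6.10 < 6.6. As dates: 6/10 is later than 6/6 (day 10 > day 6).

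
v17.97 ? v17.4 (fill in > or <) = >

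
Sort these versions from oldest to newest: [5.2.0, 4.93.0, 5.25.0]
[4.93.0, 5.2.0, 5.25.0]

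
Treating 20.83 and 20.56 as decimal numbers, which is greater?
20.83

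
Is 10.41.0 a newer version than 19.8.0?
No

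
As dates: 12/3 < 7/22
False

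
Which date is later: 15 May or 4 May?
15 May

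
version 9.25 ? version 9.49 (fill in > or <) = <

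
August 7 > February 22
True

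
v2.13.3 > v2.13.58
False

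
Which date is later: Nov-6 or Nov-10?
Nov-10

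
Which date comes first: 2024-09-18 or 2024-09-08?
2024-09-08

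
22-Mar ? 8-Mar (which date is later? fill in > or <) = >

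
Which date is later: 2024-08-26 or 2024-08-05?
2024-08-26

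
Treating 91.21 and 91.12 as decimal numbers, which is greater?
91.21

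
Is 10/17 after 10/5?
Yes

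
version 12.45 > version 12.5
True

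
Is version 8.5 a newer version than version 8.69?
No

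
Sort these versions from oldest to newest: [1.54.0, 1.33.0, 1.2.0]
[1.2.0, 1.33.0, 1.54.0]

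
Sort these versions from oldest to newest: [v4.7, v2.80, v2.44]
[v2.44, v2.80, v4.7]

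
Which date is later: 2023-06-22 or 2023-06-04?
2023-06-22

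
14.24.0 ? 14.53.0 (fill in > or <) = <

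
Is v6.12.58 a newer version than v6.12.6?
Yes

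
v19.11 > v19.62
False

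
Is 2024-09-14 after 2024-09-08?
Yes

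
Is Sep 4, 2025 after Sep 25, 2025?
No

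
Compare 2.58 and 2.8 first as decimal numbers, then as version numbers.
As decimals: 2.58 < 2.8. As versions: v2.58 > v2.8 (minor version 58 > 8).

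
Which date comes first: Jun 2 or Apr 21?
Apr 21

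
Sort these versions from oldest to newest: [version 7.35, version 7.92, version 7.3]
[version 7.3, version 7.35, version 7.92]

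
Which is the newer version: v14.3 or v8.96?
v14.3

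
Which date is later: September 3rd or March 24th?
September 3rd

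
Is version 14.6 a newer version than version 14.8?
No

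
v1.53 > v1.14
True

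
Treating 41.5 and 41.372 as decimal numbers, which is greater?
41.5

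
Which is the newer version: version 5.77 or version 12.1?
version 12.1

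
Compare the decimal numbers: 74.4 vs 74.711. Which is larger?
74.711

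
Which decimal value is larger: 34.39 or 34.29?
34.39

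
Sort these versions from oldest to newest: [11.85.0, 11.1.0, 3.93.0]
[3.93.0, 11.1.0, 11.85.0]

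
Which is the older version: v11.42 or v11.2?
v11.2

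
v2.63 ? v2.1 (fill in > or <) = >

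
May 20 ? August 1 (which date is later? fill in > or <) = <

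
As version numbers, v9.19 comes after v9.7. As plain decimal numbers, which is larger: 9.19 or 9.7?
9.7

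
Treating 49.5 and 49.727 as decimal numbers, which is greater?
49.727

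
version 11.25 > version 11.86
False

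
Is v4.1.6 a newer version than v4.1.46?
No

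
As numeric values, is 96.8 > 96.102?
True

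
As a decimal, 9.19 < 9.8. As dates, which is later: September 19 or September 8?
September 19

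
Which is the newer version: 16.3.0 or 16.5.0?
16.5.0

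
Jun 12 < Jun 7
False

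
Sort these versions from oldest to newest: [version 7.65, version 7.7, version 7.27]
[version 7.7, version 7.27, version 7.65]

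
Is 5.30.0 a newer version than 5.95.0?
No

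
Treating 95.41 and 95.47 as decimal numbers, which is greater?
95.47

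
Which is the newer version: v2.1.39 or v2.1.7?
v2.1.39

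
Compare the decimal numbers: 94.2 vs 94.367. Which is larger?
94.367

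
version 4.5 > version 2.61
True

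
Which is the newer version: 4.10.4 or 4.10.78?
4.10.78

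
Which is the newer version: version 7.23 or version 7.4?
version 7.23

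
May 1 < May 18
True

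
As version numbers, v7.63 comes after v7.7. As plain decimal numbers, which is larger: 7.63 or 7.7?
7.7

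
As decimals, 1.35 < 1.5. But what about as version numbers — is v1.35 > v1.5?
True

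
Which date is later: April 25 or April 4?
April 25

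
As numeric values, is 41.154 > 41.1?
True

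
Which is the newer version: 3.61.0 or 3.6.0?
3.61.0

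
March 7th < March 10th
True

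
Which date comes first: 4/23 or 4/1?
4/1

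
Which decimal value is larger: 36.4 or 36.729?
36.729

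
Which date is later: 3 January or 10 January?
10 January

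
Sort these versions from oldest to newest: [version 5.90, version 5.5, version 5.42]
[version 5.5, version 5.42, version 5.90]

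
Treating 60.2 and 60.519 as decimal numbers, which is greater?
60.519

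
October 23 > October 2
True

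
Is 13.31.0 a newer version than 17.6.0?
No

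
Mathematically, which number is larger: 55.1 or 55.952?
55.952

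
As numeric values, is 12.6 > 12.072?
True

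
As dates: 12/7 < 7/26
False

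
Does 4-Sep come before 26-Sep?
Yes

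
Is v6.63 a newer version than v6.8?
Yes. Version numbers are compared segment by segment as integers, not as decimals: minor version 63 > 8, so v6.63 > v6.8 (even though the decimal 6.63 < 6.8).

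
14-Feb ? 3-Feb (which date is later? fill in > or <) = >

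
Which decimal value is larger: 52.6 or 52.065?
52.6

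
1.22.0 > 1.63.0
False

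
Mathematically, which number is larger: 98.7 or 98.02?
98.7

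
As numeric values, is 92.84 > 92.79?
True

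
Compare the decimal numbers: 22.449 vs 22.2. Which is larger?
22.449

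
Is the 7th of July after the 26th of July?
No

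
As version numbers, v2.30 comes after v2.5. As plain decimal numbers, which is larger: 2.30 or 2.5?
2.5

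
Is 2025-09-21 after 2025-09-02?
Yes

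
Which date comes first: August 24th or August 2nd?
August 2nd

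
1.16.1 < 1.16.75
True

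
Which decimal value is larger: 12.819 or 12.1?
12.819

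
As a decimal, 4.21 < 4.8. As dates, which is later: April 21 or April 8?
April 21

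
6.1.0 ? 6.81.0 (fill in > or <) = <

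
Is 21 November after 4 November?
Yes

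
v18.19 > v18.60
False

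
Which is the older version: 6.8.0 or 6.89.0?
6.8.0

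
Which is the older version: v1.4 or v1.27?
v1.4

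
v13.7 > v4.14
True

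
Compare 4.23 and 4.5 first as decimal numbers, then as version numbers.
As decimals: 4.23 < 4.5. As versions: v4.23 > v4.5 (minor version 23 > 5).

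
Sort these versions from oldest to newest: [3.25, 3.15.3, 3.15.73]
[3.15.3, 3.15.73, 3.25]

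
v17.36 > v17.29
True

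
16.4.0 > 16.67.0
False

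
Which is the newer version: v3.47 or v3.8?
v3.47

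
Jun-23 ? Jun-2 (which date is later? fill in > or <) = >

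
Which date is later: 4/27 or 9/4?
9/4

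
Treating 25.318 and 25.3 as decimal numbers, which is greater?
25.318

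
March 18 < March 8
False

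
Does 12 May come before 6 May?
No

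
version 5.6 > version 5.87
False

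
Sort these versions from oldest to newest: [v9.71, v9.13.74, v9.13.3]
[v9.13.3, v9.13.74, v9.71]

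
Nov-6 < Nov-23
True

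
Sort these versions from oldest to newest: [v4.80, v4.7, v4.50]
[v4.7, v4.50, v4.80]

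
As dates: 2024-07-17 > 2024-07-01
True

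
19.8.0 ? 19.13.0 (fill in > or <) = <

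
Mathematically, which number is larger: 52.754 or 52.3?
52.754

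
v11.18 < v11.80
True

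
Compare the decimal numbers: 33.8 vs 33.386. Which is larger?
33.8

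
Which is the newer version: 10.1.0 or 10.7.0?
10.7.0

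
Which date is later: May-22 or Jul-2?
Jul-2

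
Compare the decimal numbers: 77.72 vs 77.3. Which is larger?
77.72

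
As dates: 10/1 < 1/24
False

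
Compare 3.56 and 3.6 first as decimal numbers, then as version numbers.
As decimals: 3.56 < 3.6. As versions: v3.56 > v3.6 (minor version 56 > 6).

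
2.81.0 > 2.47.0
True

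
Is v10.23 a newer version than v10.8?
Yes. Version numbers are compared segment by segment as integers, not as decimals: minor version 23 > 8, so v10.23 > v10.8 (even though the decimal 10.23 < 10.8).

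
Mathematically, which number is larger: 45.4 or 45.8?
45.8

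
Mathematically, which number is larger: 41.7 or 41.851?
41.851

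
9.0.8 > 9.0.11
False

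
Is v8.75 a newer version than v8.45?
Yes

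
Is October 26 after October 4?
Yes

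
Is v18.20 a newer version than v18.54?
No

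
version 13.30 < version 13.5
False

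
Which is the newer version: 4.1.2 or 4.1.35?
4.1.35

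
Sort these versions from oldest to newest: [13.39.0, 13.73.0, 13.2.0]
[13.2.0, 13.39.0, 13.73.0]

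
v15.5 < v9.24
False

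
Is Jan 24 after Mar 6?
No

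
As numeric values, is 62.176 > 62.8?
False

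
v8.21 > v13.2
False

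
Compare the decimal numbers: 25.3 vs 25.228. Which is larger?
25.3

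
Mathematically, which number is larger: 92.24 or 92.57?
92.57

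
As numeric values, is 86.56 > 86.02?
True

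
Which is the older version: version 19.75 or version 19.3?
version 19.3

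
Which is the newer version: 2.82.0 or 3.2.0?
3.2.0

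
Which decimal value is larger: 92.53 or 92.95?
92.95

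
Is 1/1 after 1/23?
No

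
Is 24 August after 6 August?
Yes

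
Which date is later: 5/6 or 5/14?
5/14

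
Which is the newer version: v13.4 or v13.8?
v13.8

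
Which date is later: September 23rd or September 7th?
September 23rd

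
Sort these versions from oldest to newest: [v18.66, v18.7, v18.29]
[v18.7, v18.29, v18.66]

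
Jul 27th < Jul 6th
False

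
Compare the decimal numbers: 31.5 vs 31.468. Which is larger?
31.5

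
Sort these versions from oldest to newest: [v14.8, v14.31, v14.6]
[v14.6, v14.8, v14.31]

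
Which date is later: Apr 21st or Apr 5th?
Apr 21st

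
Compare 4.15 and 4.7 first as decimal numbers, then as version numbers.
As decimals: 4.15 < 4.7. As versions: v4.15 > v4.7 (minor version 15 > 7).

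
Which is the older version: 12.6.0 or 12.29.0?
12.6.0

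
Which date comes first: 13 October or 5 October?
5 October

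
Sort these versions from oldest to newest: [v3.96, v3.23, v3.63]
[v3.23, v3.63, v3.96]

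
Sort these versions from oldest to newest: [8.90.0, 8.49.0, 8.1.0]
[8.1.0, 8.49.0, 8.90.0]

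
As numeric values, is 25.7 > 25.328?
True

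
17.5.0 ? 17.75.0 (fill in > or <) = <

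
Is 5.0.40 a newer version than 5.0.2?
Yes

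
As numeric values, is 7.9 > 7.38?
True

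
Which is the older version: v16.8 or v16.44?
v16.8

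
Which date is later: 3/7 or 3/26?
3/26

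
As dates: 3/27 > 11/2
False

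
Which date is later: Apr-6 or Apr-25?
Apr-25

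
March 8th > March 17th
False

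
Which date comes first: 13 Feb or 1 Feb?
1 Feb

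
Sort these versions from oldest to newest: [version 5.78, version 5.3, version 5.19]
[version 5.3, version 5.19, version 5.78]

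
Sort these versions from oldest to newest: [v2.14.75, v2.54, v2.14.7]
[v2.14.7, v2.14.75, v2.54]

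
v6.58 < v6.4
False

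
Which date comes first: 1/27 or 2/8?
1/27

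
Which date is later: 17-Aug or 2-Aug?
17-Aug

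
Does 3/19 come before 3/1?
No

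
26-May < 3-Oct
True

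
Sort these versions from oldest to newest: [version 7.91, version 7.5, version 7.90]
[version 7.5, version 7.90, version 7.91]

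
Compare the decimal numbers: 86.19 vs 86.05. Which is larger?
86.19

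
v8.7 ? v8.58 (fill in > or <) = <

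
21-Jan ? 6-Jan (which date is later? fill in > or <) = >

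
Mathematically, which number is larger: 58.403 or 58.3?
58.403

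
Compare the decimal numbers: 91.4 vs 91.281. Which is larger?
91.4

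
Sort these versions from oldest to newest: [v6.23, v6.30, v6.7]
[v6.7, v6.23, v6.30]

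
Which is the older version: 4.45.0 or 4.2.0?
4.2.0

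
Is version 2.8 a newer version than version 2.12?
No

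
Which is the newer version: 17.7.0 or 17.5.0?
17.7.0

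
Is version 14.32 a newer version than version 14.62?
No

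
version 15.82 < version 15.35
False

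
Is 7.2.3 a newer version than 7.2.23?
No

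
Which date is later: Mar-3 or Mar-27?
Mar-27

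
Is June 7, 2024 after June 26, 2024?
No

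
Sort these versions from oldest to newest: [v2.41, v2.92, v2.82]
[v2.41, v2.82, v2.92]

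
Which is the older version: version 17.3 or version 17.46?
version 17.3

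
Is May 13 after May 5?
Yes. Day 13 comes after day 5 in May — this is a date comparison, not a decimal one (the decimal 5.13 would be smaller than 5.5).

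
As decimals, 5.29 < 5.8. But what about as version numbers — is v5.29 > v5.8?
True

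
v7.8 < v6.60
False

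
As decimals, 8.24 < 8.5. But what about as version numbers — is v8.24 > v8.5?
True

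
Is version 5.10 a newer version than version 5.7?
Yes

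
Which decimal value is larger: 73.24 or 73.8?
73.8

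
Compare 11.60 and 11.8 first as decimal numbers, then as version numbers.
As decimals: 11.60 < 11.8. As versions: v11.60 > v11.8 (minor version 60 > 8).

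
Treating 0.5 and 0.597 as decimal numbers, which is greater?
0.597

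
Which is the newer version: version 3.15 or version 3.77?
version 3.77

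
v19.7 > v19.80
False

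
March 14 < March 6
False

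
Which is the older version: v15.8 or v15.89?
v15.8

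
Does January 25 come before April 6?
Yes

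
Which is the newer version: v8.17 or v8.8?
v8.17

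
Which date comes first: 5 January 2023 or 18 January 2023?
5 January 2023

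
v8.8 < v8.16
True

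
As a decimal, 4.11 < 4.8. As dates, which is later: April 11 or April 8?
April 11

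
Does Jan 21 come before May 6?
Yes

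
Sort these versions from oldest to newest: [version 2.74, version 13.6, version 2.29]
[version 2.29, version 2.74, version 13.6]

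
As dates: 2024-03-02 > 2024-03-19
False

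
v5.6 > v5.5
True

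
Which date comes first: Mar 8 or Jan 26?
Jan 26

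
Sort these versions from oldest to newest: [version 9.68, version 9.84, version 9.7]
[version 9.7, version 9.68, version 9.84]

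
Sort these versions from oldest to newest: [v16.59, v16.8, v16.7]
[v16.7, v16.8, v16.59]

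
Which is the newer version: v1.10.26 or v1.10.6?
v1.10.26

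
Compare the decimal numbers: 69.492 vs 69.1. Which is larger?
69.492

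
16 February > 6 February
True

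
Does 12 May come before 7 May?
No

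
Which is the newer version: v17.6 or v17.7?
v17.7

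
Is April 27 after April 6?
Yes. Day 27 comes after day 6 in April — this is a date comparison, not a decimal one (the decimal 4.27 would be smaller than 4.6).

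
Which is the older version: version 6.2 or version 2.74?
version 2.74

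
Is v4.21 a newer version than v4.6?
Yes. Version numbers are compared segment by segment as integers, not as decimals: minor version 21 > 6, so v4.21 > v4.6 (even though the decimal 4.21 < 4.6).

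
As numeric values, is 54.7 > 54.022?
True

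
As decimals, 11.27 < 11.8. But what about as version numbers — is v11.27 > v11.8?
True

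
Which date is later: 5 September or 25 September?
25 September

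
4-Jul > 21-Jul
False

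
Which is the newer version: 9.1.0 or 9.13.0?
9.13.0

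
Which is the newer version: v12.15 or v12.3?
v12.15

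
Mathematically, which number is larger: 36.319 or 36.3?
36.319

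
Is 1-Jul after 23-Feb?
Yes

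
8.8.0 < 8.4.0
False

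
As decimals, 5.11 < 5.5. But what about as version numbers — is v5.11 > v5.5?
True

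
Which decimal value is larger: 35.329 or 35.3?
35.329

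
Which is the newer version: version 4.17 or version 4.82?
version 4.82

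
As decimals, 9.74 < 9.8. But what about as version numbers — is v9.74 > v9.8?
True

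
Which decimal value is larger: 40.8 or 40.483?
40.8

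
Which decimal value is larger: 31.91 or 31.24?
31.91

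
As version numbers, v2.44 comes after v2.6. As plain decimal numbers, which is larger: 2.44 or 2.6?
2.6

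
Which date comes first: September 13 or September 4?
September 4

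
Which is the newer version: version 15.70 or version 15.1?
version 15.70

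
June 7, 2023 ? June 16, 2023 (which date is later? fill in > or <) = <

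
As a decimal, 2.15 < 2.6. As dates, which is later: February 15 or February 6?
February 15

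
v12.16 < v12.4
False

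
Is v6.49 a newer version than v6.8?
Yes. Version numbers are compared segment by segment as integers, not as decimals: minor version 49 > 8, so v6.49 > v6.8 (even though the decimal 6.49 < 6.8).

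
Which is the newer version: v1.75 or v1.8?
v1.75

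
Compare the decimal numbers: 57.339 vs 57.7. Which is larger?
57.7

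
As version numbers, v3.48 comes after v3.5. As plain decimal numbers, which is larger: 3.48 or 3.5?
3.5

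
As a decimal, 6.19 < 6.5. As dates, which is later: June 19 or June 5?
June 19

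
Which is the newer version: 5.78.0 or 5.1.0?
5.78.0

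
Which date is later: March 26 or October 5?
October 5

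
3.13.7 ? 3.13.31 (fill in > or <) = <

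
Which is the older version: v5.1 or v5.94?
v5.1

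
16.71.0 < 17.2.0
True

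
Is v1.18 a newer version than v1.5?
Yes. Version numbers are compared segment by segment as integers, not as decimals: minor version 18 > 5, so v1.18 > v1.5 (even though the decimal 1.18 < 1.5).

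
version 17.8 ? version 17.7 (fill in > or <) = >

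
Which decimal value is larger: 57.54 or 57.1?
57.54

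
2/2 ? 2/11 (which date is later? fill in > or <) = <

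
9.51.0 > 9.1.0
True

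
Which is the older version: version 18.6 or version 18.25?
version 18.6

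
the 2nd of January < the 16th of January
True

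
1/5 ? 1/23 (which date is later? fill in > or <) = <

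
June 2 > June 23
False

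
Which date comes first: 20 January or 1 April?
20 January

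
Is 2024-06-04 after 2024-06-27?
No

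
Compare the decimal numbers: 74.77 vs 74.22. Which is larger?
74.77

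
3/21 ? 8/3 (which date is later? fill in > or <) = <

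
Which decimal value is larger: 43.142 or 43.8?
43.8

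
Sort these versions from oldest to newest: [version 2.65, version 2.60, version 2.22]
[version 2.22, version 2.60, version 2.65]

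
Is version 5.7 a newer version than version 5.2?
Yes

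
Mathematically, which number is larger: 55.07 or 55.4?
55.4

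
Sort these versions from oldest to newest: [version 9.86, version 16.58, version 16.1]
[version 9.86, version 16.1, version 16.58]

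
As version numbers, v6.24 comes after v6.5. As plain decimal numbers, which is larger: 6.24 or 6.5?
6.5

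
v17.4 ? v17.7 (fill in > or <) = <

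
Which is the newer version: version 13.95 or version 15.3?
version 15.3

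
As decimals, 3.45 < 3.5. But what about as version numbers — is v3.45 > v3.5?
True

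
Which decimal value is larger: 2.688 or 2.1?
2.688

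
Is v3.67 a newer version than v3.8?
Yes. Version numbers are compared segment by segment as integers, not as decimals: minor version 67 > 8, so v3.67 > v3.8 (even though the decimal 3.67 < 3.8).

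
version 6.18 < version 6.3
False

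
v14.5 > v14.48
False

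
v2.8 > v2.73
False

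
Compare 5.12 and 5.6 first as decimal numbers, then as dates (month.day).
As decimals: 5.12 < 5.6. As dates: 5/12 is later than 5/6 (day 12 > day 6).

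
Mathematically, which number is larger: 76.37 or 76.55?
76.55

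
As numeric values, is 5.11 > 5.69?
False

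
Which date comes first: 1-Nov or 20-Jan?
20-Jan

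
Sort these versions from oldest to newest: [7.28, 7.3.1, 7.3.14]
[7.3.1, 7.3.14, 7.28]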